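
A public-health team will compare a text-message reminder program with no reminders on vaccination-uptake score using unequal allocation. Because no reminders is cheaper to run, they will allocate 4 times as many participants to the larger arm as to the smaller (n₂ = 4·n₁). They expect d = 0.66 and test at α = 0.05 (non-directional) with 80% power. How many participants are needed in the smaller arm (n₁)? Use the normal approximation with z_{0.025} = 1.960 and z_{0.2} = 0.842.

n₁ = 23

With allocation ratio k = n₂/n₁ = 4, Var(x̄₁−x̄₂) = σ²(1/n₁ + 1/(k·n₁)) = σ²·(k+1)/(k·n₁).
So n₁ = (1 + 1/k)·((z_{α/2} + z_β)/d)² = 1.250 × (2.802/0.66)².
n₁ = 1.250 × 18.02 = 22.5.
Round up: n₁ = 23, giving n₂ = 4 × 23 = 92.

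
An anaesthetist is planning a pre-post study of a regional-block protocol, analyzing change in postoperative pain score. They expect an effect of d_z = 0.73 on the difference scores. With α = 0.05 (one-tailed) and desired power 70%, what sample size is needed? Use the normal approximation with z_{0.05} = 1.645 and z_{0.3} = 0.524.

For a paired (one-sample on differences) test: n = ((z_{α} + z_β) / d)².
z_{α} + z_β = 1.645 + 0.524 = 2.169.
n = (2.169 / 0.73)² = 2.971² = 8.83.
Round up.

n = 9 pairs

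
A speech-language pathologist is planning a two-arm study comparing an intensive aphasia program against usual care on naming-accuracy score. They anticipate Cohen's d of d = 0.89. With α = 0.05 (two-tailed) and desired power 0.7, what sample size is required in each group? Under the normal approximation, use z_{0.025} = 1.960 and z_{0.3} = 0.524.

n = 16 per group

For two independent groups with equal n: n = 2·((z_{α/2} + z_β) / d)².
z_{α/2} + z_β = 1.960 + 0.524 = 2.484.
n = 2 × (2.484 / 0.89)² = 2 × 2.791² = 2 × 7.79 = 15.6.
Round up to the next whole participant.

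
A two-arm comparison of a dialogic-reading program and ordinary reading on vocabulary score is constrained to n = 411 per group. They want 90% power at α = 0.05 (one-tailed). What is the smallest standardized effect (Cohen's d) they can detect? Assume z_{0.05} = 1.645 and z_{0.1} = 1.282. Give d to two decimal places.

For two independent groups of n = 411 each: d_min = (z_{α} + z_β)·√(2/n).
z-sum = 1.645 + 1.282 = 2.927.
d_min = 2.927 × √(2/411) = 2.927 × 0.0698 = 0.204.

d_min ≈ 0.20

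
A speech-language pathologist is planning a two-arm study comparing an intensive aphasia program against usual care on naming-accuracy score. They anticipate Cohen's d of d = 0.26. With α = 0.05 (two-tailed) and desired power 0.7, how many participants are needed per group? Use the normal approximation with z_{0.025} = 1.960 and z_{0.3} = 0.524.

n = 183 per group

For two independent groups with equal n: n = 2·((z_{α/2} + z_β) / d)².
z_{α/2} + z_β = 1.960 + 0.524 = 2.484.
n = 2 × (2.484 / 0.26)² = 2 × 9.554² = 2 × 91.28 = 182.6.
Round up to the next whole participant.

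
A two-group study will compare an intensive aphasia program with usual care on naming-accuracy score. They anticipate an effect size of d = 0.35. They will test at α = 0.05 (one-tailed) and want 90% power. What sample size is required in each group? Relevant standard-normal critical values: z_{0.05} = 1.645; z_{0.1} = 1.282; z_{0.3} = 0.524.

n = 140 per group

For two independent groups with equal n: n = 2·((z_{α} + z_β) / d)².
z_{α} + z_β = 1.645 + 1.282 = 2.927.
n = 2 × (2.927 / 0.35)² = 2 × 8.363² = 2 × 69.94 = 139.9.
Round up to the next whole participant.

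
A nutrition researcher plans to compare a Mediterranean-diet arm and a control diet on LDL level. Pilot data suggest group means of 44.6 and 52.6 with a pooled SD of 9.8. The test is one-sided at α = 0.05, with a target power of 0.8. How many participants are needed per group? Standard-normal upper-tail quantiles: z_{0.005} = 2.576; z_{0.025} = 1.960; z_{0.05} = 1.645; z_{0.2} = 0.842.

Cohen's d = |M₁ − M₂| / SD_pooled = |44.6 − 52.6| / 9.8 = 8.0 / 9.8 = 0.816.
For two independent groups with equal n: n = 2·((z_{α} + z_β) / d)².
z_{α} + z_β = 1.645 + 0.842 = 2.487.
n = 2 × (2.487 / 0.816)² = 2 × 3.048² = 2 × 9.29 = 18.6.
Round up to the next whole participant.

n = 19 per group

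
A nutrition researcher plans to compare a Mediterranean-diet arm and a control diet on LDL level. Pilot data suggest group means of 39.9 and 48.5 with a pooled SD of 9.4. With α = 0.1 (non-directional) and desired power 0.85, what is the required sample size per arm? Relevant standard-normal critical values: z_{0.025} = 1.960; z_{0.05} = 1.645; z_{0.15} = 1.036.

Cohen's d = |M₁ − M₂| / SD_pooled = |39.9 − 48.5| / 9.4 = 8.6 / 9.4 = 0.915.
For two independent groups with equal n: n = 2·((z_{α/2} + z_β) / d)².
z_{α/2} + z_β = 1.645 + 1.036 = 2.681.
n = 2 × (2.681 / 0.915)² = 2 × 2.930² = 2 × 8.59 = 17.2.
Round up to the next whole participant.

n = 18 per group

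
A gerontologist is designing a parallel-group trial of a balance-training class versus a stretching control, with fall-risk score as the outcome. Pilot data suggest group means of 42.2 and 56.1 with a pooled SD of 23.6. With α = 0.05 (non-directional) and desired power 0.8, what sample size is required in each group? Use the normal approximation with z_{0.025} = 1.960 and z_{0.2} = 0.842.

Cohen's d = |M₁ − M₂| / SD_pooled = |42.2 − 56.1| / 23.6 = 13.9 / 23.6 = 0.589.
For two independent groups with equal n: n = 2·((z_{α/2} + z_β) / d)².
z_{α/2} + z_β = 1.960 + 0.842 = 2.802.
n = 2 × (2.802 / 0.589)² = 2 × 4.757² = 2 × 22.63 = 45.3.
Round up to the next whole participant.

n = 46 per group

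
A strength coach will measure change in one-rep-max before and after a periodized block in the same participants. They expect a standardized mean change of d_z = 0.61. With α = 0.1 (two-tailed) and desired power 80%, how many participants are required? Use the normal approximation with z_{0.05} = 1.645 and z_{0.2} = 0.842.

For a paired (one-sample on differences) test: n = ((z_{α/2} + z_β) / d)².
z_{α/2} + z_β = 1.645 + 0.842 = 2.487.
n = (2.487 / 0.61)² = 4.077² = 16.62.
Round up.

n = 17 pairs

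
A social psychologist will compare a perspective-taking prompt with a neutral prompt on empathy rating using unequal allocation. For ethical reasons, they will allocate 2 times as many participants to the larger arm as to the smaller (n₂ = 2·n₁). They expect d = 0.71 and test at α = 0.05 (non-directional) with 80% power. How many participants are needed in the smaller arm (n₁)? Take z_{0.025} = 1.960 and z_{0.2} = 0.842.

n₁ = 24

With allocation ratio k = n₂/n₁ = 2, Var(x̄₁−x̄₂) = σ²(1/n₁ + 1/(k·n₁)) = σ²·(k+1)/(k·n₁).
So n₁ = (1 + 1/k)·((z_{α/2} + z_β)/d)² = 1.500 × (2.802/0.71)².
n₁ = 1.500 × 15.57 = 23.4.
Round up: n₁ = 24, giving n₂ = 2 × 24 = 48.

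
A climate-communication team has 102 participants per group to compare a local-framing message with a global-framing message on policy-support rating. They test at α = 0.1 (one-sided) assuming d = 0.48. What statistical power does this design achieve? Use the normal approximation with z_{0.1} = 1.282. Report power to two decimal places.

For two equal groups, power = Φ(d·√(n/2) − z_{α}).
d·√(n/2) = 0.48 × √(102/2) = 0.48 × 7.141 = 3.428.
z_β = 3.428 − 1.282 = 2.146.
Power = Φ(2.146) = 0.984.

power ≈ 0.98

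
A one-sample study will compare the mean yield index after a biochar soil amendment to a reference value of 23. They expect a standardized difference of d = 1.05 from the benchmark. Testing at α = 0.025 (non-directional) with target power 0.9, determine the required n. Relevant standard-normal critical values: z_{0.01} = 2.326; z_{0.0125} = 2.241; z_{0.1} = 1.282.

n = 12

For a one-sample test: n = ((z_{α/2} + z_β) / d)².
z_{α/2} + z_β = 2.241 + 1.282 = 3.523.
n = (3.523 / 1.05)² = 3.355² = 11.26.
Round up.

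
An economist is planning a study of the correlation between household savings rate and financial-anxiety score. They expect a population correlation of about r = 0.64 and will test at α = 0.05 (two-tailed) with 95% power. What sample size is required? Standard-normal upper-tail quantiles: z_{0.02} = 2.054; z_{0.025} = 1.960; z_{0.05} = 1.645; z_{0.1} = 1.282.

n = 26

Fisher's z: C = ½·ln((1+r)/(1−r)) = ½·ln(4.5556) = 0.7582.
n = ((z_{α/2} + z_β)/C)² + 3.
(1.960 + 1.645) / 0.7582 = 3.605 / 0.7582 = 4.755.
n = 4.755² + 3 = 22.61 + 3 = 25.6.
Round up.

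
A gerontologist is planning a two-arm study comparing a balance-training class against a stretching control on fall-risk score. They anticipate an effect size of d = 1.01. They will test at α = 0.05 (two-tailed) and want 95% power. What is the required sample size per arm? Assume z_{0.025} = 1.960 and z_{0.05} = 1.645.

n = 26 per group

For two independent groups with equal n: n = 2·((z_{α/2} + z_β) / d)².
z_{α/2} + z_β = 1.960 + 1.645 = 3.605.
n = 2 × (3.605 / 1.01)² = 2 × 3.569² = 2 × 12.74 = 25.5.
Round up to the next whole participant.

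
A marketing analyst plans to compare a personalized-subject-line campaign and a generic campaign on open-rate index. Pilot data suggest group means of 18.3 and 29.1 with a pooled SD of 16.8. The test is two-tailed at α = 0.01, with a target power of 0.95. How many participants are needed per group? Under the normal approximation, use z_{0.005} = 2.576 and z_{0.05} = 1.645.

Cohen's d = |M₁ − M₂| / SD_pooled = |18.3 − 29.1| / 16.8 = 10.8 / 16.8 = 0.643.
For two independent groups with equal n: n = 2·((z_{α/2} + z_β) / d)².
z_{α/2} + z_β = 2.576 + 1.645 = 4.221.
n = 2 × (4.221 / 0.643)² = 2 × 6.565² = 2 × 43.09 = 86.2.
Round up to the next whole participant.

n = 87 per group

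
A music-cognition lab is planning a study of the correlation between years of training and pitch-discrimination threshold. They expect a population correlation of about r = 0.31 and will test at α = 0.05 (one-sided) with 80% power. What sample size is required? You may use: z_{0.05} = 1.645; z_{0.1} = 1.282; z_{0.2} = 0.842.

Fisher's z: C = ½·ln((1+r)/(1−r)) = ½·ln(1.8986) = 0.3205.
n = ((z_{α} + z_β)/C)² + 3.
(1.645 + 0.842) / 0.3205 = 2.487 / 0.3205 = 7.760.
n = 7.760² + 3 = 60.21 + 3 = 63.2.
Round up.

n = 64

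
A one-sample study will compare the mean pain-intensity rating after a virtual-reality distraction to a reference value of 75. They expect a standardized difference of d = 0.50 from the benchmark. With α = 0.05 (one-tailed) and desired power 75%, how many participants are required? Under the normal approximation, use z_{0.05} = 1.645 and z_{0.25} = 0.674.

n = 22

For a one-sample test: n = ((z_{α} + z_β) / d)².
z_{α} + z_β = 1.645 + 0.674 = 2.319.
n = (2.319 / 0.50)² = 4.638² = 21.51.
Round up.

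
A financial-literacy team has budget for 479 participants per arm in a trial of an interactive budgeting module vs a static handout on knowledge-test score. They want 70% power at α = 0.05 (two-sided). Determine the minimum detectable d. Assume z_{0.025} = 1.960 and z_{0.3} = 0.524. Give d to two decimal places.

d_min ≈ 0.16

For two independent groups of n = 479 each: d_min = (z_{α/2} + z_β)·√(2/n).
z-sum = 1.960 + 0.524 = 2.484.
d_min = 2.484 × √(2/479) = 2.484 × 0.0646 = 0.161.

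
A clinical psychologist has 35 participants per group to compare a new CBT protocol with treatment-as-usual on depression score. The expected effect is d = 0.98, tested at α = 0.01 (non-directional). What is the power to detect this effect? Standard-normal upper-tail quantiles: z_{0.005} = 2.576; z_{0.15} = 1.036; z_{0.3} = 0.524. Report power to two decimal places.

power ≈ 0.94

For two equal groups, power = Φ(d·√(n/2) − z_{α/2}).
d·√(n/2) = 0.98 × √(35/2) = 0.98 × 4.183 = 4.100.
z_β = 4.100 − 2.576 = 1.524.
Power = Φ(1.524) = 0.936.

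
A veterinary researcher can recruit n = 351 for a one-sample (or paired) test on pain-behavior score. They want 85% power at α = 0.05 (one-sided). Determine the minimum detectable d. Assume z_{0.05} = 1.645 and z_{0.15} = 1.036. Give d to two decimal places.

For a single sample (or paired design) of n = 351: d_min = (z_{α} + z_β)/√n.
z-sum = 1.645 + 1.036 = 2.681.
d_min = 2.681 / √351 = 2.681 / 18.735 = 0.143.

d_min ≈ 0.14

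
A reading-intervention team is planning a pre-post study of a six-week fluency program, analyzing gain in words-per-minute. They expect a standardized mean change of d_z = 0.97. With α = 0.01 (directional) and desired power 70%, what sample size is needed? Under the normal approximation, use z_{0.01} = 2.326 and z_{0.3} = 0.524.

For a paired (one-sample on differences) test: n = ((z_{α} + z_β) / d)².
z_{α} + z_β = 2.326 + 0.524 = 2.850.
n = (2.850 / 0.97)² = 2.938² = 8.63.
Round up.

n = 9 pairs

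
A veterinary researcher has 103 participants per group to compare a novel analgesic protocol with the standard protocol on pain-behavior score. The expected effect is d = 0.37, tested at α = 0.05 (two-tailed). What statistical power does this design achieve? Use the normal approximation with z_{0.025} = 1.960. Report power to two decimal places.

For two equal groups, power = Φ(d·√(n/2) − z_{α/2}).
d·√(n/2) = 0.37 × √(103/2) = 0.37 × 7.176 = 2.655.
z_β = 2.655 − 1.960 = 0.695.
Power = Φ(0.695) = 0.757.

power ≈ 0.76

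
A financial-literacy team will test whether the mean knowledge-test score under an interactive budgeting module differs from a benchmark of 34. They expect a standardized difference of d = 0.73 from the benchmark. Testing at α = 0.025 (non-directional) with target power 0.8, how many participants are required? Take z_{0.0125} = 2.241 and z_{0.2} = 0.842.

For a one-sample test: n = ((z_{α/2} + z_β) / d)².
z_{α/2} + z_β = 2.241 + 0.842 = 3.083.
n = (3.083 / 0.73)² = 4.223² = 17.84.
Round up.

n = 18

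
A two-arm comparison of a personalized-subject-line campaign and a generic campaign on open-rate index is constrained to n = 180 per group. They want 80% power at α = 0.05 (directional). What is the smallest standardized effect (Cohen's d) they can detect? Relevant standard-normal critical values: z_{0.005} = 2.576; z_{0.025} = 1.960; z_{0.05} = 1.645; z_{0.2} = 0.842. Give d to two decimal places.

d_min ≈ 0.26

For two independent groups of n = 180 each: d_min = (z_{α} + z_β)·√(2/n).
z-sum = 1.645 + 0.842 = 2.487.
d_min = 2.487 × √(2/180) = 2.487 × 0.1054 = 0.262.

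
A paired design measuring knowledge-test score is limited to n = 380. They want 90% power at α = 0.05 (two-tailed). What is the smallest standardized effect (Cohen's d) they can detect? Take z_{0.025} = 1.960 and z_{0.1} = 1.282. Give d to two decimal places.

For a single sample (or paired design) of n = 380: d_min = (z_{α/2} + z_β)/√n.
z-sum = 1.960 + 1.282 = 3.242.
d_min = 3.242 / √380 = 3.242 / 19.494 = 0.166.

d_min ≈ 0.17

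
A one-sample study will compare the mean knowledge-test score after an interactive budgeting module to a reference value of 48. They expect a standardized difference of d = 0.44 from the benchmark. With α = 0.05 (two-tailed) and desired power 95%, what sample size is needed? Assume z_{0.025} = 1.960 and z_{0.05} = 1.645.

n = 68

For a one-sample test: n = ((z_{α/2} + z_β) / d)².
z_{α/2} + z_β = 1.960 + 1.645 = 3.605.
n = (3.605 / 0.44)² = 8.193² = 67.13.
Round up.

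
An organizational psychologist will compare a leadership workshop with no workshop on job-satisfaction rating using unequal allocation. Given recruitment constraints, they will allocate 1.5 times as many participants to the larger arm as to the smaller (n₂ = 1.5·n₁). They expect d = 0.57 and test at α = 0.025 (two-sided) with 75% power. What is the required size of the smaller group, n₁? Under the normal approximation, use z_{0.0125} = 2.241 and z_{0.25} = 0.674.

n₁ = 44

With allocation ratio k = n₂/n₁ = 1.5, Var(x̄₁−x̄₂) = σ²(1/n₁ + 1/(k·n₁)) = σ²·(k+1)/(k·n₁).
So n₁ = (1 + 1/k)·((z_{α/2} + z_β)/d)² = 1.667 × (2.915/0.57)².
n₁ = 1.667 × 26.15 = 43.6.
Round up: n₁ = 44, giving n₂ = 1.5 × 44 = 66.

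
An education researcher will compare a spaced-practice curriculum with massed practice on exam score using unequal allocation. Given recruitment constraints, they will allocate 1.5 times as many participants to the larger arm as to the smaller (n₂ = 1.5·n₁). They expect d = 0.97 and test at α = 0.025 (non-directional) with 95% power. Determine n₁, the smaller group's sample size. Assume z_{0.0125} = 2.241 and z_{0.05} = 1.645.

With allocation ratio k = n₂/n₁ = 1.5, Var(x̄₁−x̄₂) = σ²(1/n₁ + 1/(k·n₁)) = σ²·(k+1)/(k·n₁).
So n₁ = (1 + 1/k)·((z_{α/2} + z_β)/d)² = 1.667 × (3.886/0.97)².
n₁ = 1.667 × 16.05 = 26.7.
Round up: n₁ = 27, giving n₂ = ⌈1.5 × 27⌉ = ⌈40.5⌉ = 41.

n₁ = 27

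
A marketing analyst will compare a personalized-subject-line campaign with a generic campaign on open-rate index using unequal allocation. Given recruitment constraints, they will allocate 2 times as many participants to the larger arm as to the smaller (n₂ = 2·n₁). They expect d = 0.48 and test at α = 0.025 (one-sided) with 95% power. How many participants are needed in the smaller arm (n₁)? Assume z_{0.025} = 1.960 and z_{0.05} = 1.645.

With allocation ratio k = n₂/n₁ = 2, Var(x̄₁−x̄₂) = σ²(1/n₁ + 1/(k·n₁)) = σ²·(k+1)/(k·n₁).
So n₁ = (1 + 1/k)·((z_{α} + z_β)/d)² = 1.500 × (3.605/0.48)².
n₁ = 1.500 × 56.41 = 84.6.
Round up: n₁ = 85, giving n₂ = 2 × 85 = 170.

n₁ = 85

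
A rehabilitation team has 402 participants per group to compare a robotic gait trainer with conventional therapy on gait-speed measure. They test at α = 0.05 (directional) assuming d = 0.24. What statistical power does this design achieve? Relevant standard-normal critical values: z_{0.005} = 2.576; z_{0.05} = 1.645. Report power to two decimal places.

power ≈ 0.96

For two equal groups, power = Φ(d·√(n/2) − z_{α}).
d·√(n/2) = 0.24 × √(402/2) = 0.24 × 14.177 = 3.403.
z_β = 3.403 − 1.645 = 1.758.
Power = Φ(1.758) = 0.961.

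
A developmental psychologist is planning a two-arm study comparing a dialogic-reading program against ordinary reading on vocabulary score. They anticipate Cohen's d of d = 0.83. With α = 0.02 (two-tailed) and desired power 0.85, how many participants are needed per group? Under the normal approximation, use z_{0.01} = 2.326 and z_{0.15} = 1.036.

For two independent groups with equal n: n = 2·((z_{α/2} + z_β) / d)².
z_{α/2} + z_β = 2.326 + 1.036 = 3.362.
n = 2 × (3.362 / 0.83)² = 2 × 4.051² = 2 × 16.41 = 32.8.
Round up to the next whole participant.

n = 33 per group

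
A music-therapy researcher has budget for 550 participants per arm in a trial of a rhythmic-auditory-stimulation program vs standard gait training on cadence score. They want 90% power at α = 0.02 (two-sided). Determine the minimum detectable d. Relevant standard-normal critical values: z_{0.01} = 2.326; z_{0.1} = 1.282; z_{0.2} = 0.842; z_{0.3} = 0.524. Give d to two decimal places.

d_min ≈ 0.22

For two independent groups of n = 550 each: d_min = (z_{α/2} + z_β)·√(2/n).
z-sum = 2.326 + 1.282 = 3.608.
d_min = 3.608 × √(2/550) = 3.608 × 0.0603 = 0.218.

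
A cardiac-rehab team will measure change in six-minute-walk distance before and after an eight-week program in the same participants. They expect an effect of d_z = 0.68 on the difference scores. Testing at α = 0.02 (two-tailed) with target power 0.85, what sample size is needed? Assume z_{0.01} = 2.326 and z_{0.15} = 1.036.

n = 25 pairs

For a paired (one-sample on differences) test: n = ((z_{α/2} + z_β) / d)².
z_{α/2} + z_β = 2.326 + 1.036 = 3.362.
n = (3.362 / 0.68)² = 4.944² = 24.44.
Round up.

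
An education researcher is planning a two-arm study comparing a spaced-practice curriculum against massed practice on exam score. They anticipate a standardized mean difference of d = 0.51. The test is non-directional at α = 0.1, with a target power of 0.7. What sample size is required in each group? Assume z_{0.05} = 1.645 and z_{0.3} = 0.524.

For two independent groups with equal n: n = 2·((z_{α/2} + z_β) / d)².
z_{α/2} + z_β = 1.645 + 0.524 = 2.169.
n = 2 × (2.169 / 0.51)² = 2 × 4.253² = 2 × 18.09 = 36.2.
Round up to the next whole participant.

n = 37 per group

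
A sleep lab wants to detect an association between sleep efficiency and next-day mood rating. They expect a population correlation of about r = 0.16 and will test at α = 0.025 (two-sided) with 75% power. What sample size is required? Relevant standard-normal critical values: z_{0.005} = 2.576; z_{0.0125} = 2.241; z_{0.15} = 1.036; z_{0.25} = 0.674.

n = 330

Fisher's z: C = ½·ln((1+r)/(1−r)) = ½·ln(1.3810) = 0.1614.
n = ((z_{α/2} + z_β)/C)² + 3.
(2.241 + 0.674) / 0.1614 = 2.915 / 0.1614 = 18.061.
n = 18.061² + 3 = 326.19 + 3 = 329.2.
Round up.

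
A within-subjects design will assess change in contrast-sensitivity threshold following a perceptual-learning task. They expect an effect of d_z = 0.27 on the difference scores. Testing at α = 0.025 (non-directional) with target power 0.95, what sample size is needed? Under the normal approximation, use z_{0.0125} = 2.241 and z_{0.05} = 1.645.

For a paired (one-sample on differences) test: n = ((z_{α/2} + z_β) / d)².
z_{α/2} + z_β = 2.241 + 1.645 = 3.886.
n = (3.886 / 0.27)² = 14.393² = 207.15.
Round up.

n = 208 pairs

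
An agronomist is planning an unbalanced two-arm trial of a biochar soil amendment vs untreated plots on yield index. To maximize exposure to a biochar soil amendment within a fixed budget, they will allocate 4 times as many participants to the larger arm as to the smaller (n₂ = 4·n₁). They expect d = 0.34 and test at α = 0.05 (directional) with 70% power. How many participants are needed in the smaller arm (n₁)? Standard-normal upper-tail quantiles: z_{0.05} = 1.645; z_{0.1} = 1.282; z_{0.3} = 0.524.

n₁ = 51

With allocation ratio k = n₂/n₁ = 4, Var(x̄₁−x̄₂) = σ²(1/n₁ + 1/(k·n₁)) = σ²·(k+1)/(k·n₁).
So n₁ = (1 + 1/k)·((z_{α} + z_β)/d)² = 1.250 × (2.169/0.34)².
n₁ = 1.250 × 40.70 = 50.9.
Round up: n₁ = 51, giving n₂ = 4 × 51 = 204.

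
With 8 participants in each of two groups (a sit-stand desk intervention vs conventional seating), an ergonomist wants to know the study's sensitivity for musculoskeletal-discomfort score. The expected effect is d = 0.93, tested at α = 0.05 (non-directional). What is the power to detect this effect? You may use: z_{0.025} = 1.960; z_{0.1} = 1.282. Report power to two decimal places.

For two equal groups, power = Φ(d·√(n/2) − z_{α/2}).
d·√(n/2) = 0.93 × √(8/2) = 0.93 × 2.000 = 1.860.
z_β = 1.860 − 1.960 = -0.100.
Power = Φ(-0.100) = 0.460.

power ≈ 0.46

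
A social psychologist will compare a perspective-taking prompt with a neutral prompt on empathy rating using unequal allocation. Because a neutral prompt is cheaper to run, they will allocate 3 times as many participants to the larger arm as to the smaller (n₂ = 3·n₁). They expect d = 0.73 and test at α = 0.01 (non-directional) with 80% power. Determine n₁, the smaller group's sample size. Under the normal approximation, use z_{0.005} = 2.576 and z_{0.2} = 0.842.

With allocation ratio k = n₂/n₁ = 3, Var(x̄₁−x̄₂) = σ²(1/n₁ + 1/(k·n₁)) = σ²·(k+1)/(k·n₁).
So n₁ = (1 + 1/k)·((z_{α/2} + z_β)/d)² = 1.333 × (3.418/0.73)².
n₁ = 1.333 × 21.92 = 29.2.
Round up: n₁ = 30, giving n₂ = 3 × 30 = 90.

n₁ = 30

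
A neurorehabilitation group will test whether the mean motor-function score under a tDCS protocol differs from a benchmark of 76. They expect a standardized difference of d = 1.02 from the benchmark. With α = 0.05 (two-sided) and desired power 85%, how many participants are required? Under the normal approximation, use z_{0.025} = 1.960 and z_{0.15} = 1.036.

n = 9

For a one-sample test: n = ((z_{α/2} + z_β) / d)².
z_{α/2} + z_β = 1.960 + 1.036 = 2.996.
n = (2.996 / 1.02)² = 2.937² = 8.63.
Round up.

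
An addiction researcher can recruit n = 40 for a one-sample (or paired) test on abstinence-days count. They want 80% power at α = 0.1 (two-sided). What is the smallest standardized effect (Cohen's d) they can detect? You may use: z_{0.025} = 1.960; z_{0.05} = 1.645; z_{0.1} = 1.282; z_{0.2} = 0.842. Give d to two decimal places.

For a single sample (or paired design) of n = 40: d_min = (z_{α/2} + z_β)/√n.
z-sum = 1.645 + 0.842 = 2.487.
d_min = 2.487 / √40 = 2.487 / 6.325 = 0.393.

d_min ≈ 0.39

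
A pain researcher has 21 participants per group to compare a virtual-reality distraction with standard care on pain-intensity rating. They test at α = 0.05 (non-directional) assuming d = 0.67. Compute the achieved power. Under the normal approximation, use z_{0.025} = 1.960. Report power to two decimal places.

power ≈ 0.58

For two equal groups, power = Φ(d·√(n/2) − z_{α/2}).
d·√(n/2) = 0.67 × √(21/2) = 0.67 × 3.240 = 2.171.
z_β = 2.171 − 1.960 = 0.211.
Power = Φ(0.211) = 0.584.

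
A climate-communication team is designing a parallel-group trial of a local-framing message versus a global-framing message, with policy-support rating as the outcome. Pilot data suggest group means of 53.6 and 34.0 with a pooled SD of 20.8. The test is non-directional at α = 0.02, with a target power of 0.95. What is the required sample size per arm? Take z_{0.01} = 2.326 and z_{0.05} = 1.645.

n = 36 per group

Cohen's d = |M₁ − M₂| / SD_pooled = |53.6 − 34.0| / 20.8 = 19.6 / 20.8 = 0.942.
For two independent groups with equal n: n = 2·((z_{α/2} + z_β) / d)².
z_{α/2} + z_β = 2.326 + 1.645 = 3.971.
n = 2 × (3.971 / 0.942)² = 2 × 4.215² = 2 × 17.77 = 35.5.
Round up to the next whole participant.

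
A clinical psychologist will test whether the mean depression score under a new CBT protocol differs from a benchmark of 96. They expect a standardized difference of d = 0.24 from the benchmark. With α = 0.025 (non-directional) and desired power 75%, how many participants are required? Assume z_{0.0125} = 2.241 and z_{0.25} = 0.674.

n = 148

For a one-sample test: n = ((z_{α/2} + z_β) / d)².
z_{α/2} + z_β = 2.241 + 0.674 = 2.915.
n = (2.915 / 0.24)² = 12.146² = 147.52.
Round up.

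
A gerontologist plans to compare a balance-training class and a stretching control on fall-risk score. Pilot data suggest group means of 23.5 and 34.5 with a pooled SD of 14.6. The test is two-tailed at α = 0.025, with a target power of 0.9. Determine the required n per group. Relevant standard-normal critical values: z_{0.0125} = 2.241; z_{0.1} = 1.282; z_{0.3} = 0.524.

n = 44 per group

Cohen's d = |M₁ − M₂| / SD_pooled = |23.5 − 34.5| / 14.6 = 11.0 / 14.6 = 0.753.
For two independent groups with equal n: n = 2·((z_{α/2} + z_β) / d)².
z_{α/2} + z_β = 2.241 + 1.282 = 3.523.
n = 2 × (3.523 / 0.753)² = 2 × 4.679² = 2 × 21.89 = 43.8.
Round up to the next whole participant.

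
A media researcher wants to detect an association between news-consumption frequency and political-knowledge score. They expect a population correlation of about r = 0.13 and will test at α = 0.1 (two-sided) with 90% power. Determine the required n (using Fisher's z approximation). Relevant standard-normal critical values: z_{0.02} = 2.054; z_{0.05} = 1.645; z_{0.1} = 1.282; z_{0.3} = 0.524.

Fisher's z: C = ½·ln((1+r)/(1−r)) = ½·ln(1.2989) = 0.1307.
n = ((z_{α/2} + z_β)/C)² + 3.
(1.645 + 1.282) / 0.1307 = 2.927 / 0.1307 = 22.395.
n = 22.395² + 3 = 501.53 + 3 = 504.5.
Round up.

n = 505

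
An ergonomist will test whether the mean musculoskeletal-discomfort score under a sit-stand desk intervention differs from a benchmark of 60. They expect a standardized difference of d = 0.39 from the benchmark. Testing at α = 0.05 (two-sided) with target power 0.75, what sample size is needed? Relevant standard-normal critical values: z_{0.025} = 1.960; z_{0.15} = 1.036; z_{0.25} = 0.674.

For a one-sample test: n = ((z_{α/2} + z_β) / d)².
z_{α/2} + z_β = 1.960 + 0.674 = 2.634.
n = (2.634 / 0.39)² = 6.754² = 45.61.
Round up.

n = 46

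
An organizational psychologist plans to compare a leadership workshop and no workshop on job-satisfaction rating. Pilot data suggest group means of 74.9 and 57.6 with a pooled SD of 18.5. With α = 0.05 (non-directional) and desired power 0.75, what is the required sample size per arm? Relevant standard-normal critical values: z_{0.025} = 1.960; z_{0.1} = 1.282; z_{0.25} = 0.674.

n = 16 per group

Cohen's d = |M₁ − M₂| / SD_pooled = |74.9 − 57.6| / 18.5 = 17.3 / 18.5 = 0.935.
For two independent groups with equal n: n = 2·((z_{α/2} + z_β) / d)².
z_{α/2} + z_β = 1.960 + 0.674 = 2.634.
n = 2 × (2.634 / 0.935)² = 2 × 2.817² = 2 × 7.94 = 15.9.
Round up to the next whole participant.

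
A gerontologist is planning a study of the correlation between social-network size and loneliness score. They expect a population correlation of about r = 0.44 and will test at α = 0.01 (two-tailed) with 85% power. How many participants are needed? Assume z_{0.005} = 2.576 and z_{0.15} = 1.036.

Fisher's z: C = ½·ln((1+r)/(1−r)) = ½·ln(2.5714) = 0.4722.
n = ((z_{α/2} + z_β)/C)² + 3.
(2.576 + 1.036) / 0.4722 = 3.612 / 0.4722 = 7.649.
n = 7.649² + 3 = 58.51 + 3 = 61.5.
Round up.

n = 62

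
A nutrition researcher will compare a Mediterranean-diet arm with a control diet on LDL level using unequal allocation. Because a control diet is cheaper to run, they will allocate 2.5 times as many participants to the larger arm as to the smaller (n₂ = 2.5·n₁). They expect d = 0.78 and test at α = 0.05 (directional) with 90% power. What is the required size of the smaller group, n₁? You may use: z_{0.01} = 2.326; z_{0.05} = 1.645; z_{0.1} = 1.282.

With allocation ratio k = n₂/n₁ = 2.5, Var(x̄₁−x̄₂) = σ²(1/n₁ + 1/(k·n₁)) = σ²·(k+1)/(k·n₁).
So n₁ = (1 + 1/k)·((z_{α} + z_β)/d)² = 1.400 × (2.927/0.78)².
n₁ = 1.400 × 14.08 = 19.7.
Round up: n₁ = 20, giving n₂ = 2.5 × 20 = 50.

n₁ = 20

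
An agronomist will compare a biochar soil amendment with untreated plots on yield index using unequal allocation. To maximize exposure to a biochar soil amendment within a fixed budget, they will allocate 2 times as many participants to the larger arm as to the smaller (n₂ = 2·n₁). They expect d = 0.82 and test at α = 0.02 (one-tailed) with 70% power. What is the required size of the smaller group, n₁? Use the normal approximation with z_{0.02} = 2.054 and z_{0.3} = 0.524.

With allocation ratio k = n₂/n₁ = 2, Var(x̄₁−x̄₂) = σ²(1/n₁ + 1/(k·n₁)) = σ²·(k+1)/(k·n₁).
So n₁ = (1 + 1/k)·((z_{α} + z_β)/d)² = 1.500 × (2.578/0.82)².
n₁ = 1.500 × 9.88 = 14.8.
Round up: n₁ = 15, giving n₂ = 2 × 15 = 30.

n₁ = 15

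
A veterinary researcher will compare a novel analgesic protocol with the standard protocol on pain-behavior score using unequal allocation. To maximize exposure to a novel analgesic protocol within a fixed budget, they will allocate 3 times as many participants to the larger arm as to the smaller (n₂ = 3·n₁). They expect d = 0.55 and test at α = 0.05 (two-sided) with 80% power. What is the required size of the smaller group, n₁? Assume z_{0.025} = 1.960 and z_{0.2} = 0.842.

n₁ = 35

With allocation ratio k = n₂/n₁ = 3, Var(x̄₁−x̄₂) = σ²(1/n₁ + 1/(k·n₁)) = σ²·(k+1)/(k·n₁).
So n₁ = (1 + 1/k)·((z_{α/2} + z_β)/d)² = 1.333 × (2.802/0.55)².
n₁ = 1.333 × 25.95 = 34.6.
Round up: n₁ = 35, giving n₂ = 3 × 35 = 105.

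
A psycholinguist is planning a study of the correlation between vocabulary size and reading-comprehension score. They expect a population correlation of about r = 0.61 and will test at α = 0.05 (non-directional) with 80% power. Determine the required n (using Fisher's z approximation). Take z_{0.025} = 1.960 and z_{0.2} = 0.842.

n = 19

Fisher's z: C = ½·ln((1+r)/(1−r)) = ½·ln(4.1282) = 0.7089.
n = ((z_{α/2} + z_β)/C)² + 3.
(1.960 + 0.842) / 0.7089 = 2.802 / 0.7089 = 3.953.
n = 3.953² + 3 = 15.62 + 3 = 18.6.
Round up.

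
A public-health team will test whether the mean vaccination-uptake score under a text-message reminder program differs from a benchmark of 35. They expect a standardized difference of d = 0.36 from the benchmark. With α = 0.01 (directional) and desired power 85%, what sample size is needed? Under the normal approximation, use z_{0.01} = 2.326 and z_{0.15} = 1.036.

n = 88

For a one-sample test: n = ((z_{α} + z_β) / d)².
z_{α} + z_β = 2.326 + 1.036 = 3.362.
n = (3.362 / 0.36)² = 9.339² = 87.21.
Round up.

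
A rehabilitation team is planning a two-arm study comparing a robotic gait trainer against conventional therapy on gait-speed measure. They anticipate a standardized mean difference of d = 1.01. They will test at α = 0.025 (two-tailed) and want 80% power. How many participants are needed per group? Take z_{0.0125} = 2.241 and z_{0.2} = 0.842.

n = 19 per group

For two independent groups with equal n: n = 2·((z_{α/2} + z_β) / d)².
z_{α/2} + z_β = 2.241 + 0.842 = 3.083.
n = 2 × (3.083 / 1.01)² = 2 × 3.052² = 2 × 9.32 = 18.6.
Round up to the next whole participant.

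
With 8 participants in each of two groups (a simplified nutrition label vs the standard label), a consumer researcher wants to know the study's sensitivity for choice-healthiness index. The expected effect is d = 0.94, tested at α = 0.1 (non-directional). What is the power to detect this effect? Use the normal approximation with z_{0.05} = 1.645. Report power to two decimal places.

power ≈ 0.59

For two equal groups, power = Φ(d·√(n/2) − z_{α/2}).
d·√(n/2) = 0.94 × √(8/2) = 0.94 × 2.000 = 1.880.
z_β = 1.880 − 1.645 = 0.235.
Power = Φ(0.235) = 0.593.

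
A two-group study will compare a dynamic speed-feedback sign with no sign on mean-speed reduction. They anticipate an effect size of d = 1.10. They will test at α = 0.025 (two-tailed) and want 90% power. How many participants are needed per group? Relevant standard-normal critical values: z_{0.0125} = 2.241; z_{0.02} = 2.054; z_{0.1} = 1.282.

n = 21 per group

For two independent groups with equal n: n = 2·((z_{α/2} + z_β) / d)².
z_{α/2} + z_β = 2.241 + 1.282 = 3.523.
n = 2 × (3.523 / 1.10)² = 2 × 3.203² = 2 × 10.26 = 20.5.
Round up to the next whole participant.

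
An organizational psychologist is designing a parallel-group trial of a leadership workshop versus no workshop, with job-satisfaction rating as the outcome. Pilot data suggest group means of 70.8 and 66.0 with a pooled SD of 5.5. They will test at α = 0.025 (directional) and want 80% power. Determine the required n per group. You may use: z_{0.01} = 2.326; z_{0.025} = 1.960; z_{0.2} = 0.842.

n = 21 per group

Cohen's d = |M₁ − M₂| / SD_pooled = |70.8 − 66.0| / 5.5 = 4.8 / 5.5 = 0.873.
For two independent groups with equal n: n = 2·((z_{α} + z_β) / d)².
z_{α} + z_β = 1.960 + 0.842 = 2.802.
n = 2 × (2.802 / 0.873)² = 2 × 3.210² = 2 × 10.30 = 20.6.
Round up to the next whole participant.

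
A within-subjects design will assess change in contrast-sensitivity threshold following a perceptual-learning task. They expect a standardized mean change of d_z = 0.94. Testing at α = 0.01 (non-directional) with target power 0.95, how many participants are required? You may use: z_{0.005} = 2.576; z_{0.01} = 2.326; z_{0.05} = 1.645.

n = 21 pairs

For a paired (one-sample on differences) test: n = ((z_{α/2} + z_β) / d)².
z_{α/2} + z_β = 2.576 + 1.645 = 4.221.
n = (4.221 / 0.94)² = 4.490² = 20.16.
Round up.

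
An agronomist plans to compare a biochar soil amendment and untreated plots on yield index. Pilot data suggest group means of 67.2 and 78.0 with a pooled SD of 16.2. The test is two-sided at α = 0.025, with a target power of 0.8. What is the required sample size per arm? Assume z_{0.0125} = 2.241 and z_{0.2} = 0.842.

Cohen's d = |M₁ − M₂| / SD_pooled = |67.2 − 78.0| / 16.2 = 10.8 / 16.2 = 0.667.
For two independent groups with equal n: n = 2·((z_{α/2} + z_β) / d)².
z_{α/2} + z_β = 2.241 + 0.842 = 3.083.
n = 2 × (3.083 / 0.667)² = 2 × 4.622² = 2 × 21.36 = 42.7.
Round up to the next whole participant.

n = 43 per group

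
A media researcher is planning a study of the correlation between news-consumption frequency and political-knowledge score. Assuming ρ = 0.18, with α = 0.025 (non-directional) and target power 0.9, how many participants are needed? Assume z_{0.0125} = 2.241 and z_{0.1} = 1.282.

n = 378

Fisher's z: C = ½·ln((1+r)/(1−r)) = ½·ln(1.4390) = 0.1820.
n = ((z_{α/2} + z_β)/C)² + 3.
(2.241 + 1.282) / 0.1820 = 3.523 / 0.1820 = 19.357.
n = 19.357² + 3 = 374.70 + 3 = 377.7.
Round up.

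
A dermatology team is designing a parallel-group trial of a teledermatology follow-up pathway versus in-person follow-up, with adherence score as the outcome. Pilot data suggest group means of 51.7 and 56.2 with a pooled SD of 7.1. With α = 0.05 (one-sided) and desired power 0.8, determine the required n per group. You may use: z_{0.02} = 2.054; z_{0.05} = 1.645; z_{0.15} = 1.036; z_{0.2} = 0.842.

Cohen's d = |M₁ − M₂| / SD_pooled = |51.7 − 56.2| / 7.1 = 4.5 / 7.1 = 0.634.
For two independent groups with equal n: n = 2·((z_{α} + z_β) / d)².
z_{α} + z_β = 1.645 + 0.842 = 2.487.
n = 2 × (2.487 / 0.634)² = 2 × 3.923² = 2 × 15.39 = 30.8.
Round up to the next whole participant.

n = 31 per group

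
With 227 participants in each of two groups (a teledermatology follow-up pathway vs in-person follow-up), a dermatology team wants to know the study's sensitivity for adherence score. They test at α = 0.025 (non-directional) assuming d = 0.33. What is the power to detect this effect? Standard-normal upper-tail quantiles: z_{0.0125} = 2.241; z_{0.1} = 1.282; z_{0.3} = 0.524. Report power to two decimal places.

power ≈ 0.90

For two equal groups, power = Φ(d·√(n/2) − z_{α/2}).
d·√(n/2) = 0.33 × √(227/2) = 0.33 × 10.654 = 3.516.
z_β = 3.516 − 2.241 = 1.275.
Power = Φ(1.275) = 0.899.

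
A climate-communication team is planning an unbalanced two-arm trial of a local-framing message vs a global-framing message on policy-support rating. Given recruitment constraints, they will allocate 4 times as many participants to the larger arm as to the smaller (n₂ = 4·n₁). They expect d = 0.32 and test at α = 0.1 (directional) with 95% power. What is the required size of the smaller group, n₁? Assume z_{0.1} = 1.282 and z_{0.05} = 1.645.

n₁ = 105

With allocation ratio k = n₂/n₁ = 4, Var(x̄₁−x̄₂) = σ²(1/n₁ + 1/(k·n₁)) = σ²·(k+1)/(k·n₁).
So n₁ = (1 + 1/k)·((z_{α} + z_β)/d)² = 1.250 × (2.927/0.32)².
n₁ = 1.250 × 83.67 = 104.6.
Round up: n₁ = 105, giving n₂ = 4 × 105 = 420.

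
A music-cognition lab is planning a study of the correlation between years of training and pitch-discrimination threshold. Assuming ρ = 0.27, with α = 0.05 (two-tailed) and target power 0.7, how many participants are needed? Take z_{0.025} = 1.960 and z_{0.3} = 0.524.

Fisher's z: C = ½·ln((1+r)/(1−r)) = ½·ln(1.7397) = 0.2769.
n = ((z_{α/2} + z_β)/C)² + 3.
(1.960 + 0.524) / 0.2769 = 2.484 / 0.2769 = 8.971.
n = 8.971² + 3 = 80.47 + 3 = 83.5.
Round up.

n = 84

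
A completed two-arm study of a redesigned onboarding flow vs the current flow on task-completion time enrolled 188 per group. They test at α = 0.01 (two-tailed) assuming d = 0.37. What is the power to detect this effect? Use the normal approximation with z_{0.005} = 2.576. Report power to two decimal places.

power ≈ 0.84

For two equal groups, power = Φ(d·√(n/2) − z_{α/2}).
d·√(n/2) = 0.37 × √(188/2) = 0.37 × 9.695 = 3.587.
z_β = 3.587 − 2.576 = 1.011.
Power = Φ(1.011) = 0.844.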